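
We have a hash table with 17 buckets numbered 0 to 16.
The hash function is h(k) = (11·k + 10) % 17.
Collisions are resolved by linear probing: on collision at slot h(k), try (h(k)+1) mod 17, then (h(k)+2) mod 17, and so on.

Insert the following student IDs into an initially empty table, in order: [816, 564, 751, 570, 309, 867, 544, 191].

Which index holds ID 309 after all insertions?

12

816: h=10 → slot 10
564: h=9 → slot 9
751: h=9, probe 9,10,11 → slot 11
570: h=7 → slot 7
309: h=9, probe 9,10,11,12 → slot 12
867: h=10, probe 10,11,12,13 → slot 13
544: h=10, probe 10,11,12,13,14 → slot 14
191: h=3 → slot 3
Table: [., ., ., 191, ., ., ., 570, ., 564, 816, 751, 309, 867, 544, ., .]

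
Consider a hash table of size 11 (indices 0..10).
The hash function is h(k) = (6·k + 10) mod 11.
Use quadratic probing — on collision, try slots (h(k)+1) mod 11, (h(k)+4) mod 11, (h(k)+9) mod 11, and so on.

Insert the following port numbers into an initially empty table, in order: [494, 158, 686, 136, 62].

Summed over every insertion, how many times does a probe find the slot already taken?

3

494: h=4 -> slot 4
158: h=1 -> slot 1
686: h=1, probe 1,2 -> slot 2
136: h=1, probe 1,2,5 -> slot 5
62: h=8 -> slot 8
Table: [., 158, 686, ., 494, 136, ., ., 62, ., .]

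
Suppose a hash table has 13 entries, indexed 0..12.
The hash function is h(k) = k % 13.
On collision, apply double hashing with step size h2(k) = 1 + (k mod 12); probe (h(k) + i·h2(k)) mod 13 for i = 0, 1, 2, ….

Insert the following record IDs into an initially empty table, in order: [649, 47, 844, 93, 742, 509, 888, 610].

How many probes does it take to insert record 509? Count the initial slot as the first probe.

4

649: h=12 => slot 12
47: h=8 => slot 8
844: h=12, h2=5, probe 12,4 => slot 4
93: h=2 => slot 2
742: h=1 => slot 1
509: h=2, h2=6, probe 2,8,1,7 => slot 7
888: h=4, h2=1, probe 4,5 => slot 5
610: h=12, h2=11, probe 12,10 => slot 10
Table: [-, 742, 93, -, 844, 888, -, 509, 47, -, 610, -, 649]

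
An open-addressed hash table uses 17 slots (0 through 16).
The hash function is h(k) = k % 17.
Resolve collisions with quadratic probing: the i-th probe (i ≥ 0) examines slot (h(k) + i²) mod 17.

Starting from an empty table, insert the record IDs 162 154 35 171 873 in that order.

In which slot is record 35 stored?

Insert 162: h=9, slot 9 empty → index 9.
Insert 154: h=1, slot 1 empty → index 1.
Insert 35: h=1, slot 1 occupied → index 2.
Insert 171: h=1, slots 1,2 occupied → index 5.
Insert 873: h=6, slot 6 empty → index 6.
Table: [., 154, 35, ., ., 171, 873, ., ., 162, ., ., ., ., ., ., .]

2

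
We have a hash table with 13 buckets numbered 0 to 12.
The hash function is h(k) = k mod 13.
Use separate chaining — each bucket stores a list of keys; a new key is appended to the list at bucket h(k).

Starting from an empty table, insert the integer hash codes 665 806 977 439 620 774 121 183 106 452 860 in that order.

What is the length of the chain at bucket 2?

4

665 -> bucket 2
806 -> bucket 0
977 -> bucket 2 (collision)
439 -> bucket 10
620 -> bucket 9
774 -> bucket 7
121 -> bucket 4
183 -> bucket 1
106 -> bucket 2 (collision)
452 -> bucket 10 (collision)
860 -> bucket 2 (collision)
Final buckets:
0: 806
1: 183
2: 665 -> 977 -> 106 -> 860
3: -
4: 121
5: -
6: -
7: 774
8: -
9: 620
10: 439 -> 452
11: -
12: -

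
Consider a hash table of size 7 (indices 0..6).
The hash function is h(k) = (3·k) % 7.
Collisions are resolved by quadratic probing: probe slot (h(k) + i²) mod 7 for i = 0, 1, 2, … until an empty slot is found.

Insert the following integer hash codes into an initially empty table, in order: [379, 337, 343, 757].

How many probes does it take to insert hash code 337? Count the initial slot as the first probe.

2

379 hashes to 3; slot 3 is free => place at 3.
337 hashes to 3; 3 taken => place at 4.
343 hashes to 0; slot 0 is free => place at 0.
757 hashes to 3; 3,4,0 taken => place at 5.
Table: [343, -, -, 379, 337, 757, -]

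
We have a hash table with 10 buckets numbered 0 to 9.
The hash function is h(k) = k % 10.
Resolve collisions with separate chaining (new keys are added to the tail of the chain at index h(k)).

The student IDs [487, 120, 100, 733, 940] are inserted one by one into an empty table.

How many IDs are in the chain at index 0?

487 → bucket 7
120 → bucket 0
100 → bucket 0 (collision)
733 → bucket 3
940 → bucket 0 (collision)
Final buckets:
0: 120 -> 100 -> 940
1: .
2: .
3: 733
4: .
5: .
6: .
7: 487
8: .
9: .

3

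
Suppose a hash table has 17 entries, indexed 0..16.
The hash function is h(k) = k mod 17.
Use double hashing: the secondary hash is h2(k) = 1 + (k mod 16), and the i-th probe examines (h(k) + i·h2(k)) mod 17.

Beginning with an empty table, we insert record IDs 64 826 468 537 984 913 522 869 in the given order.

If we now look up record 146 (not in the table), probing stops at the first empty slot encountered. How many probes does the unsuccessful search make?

3

Insert 64: h=13, slot 13 empty => index 13.
Insert 826: h=10, slot 10 empty => index 10.
Insert 468: h=9, slot 9 empty => index 9.
Insert 537: h=10, h2=10, slot 10 occupied => index 3.
Insert 984: h=15, slot 15 empty => index 15.
Insert 913: h=12, slot 12 empty => index 12.
Insert 522: h=12, h2=11, slot 12 occupied => index 6.
Insert 869: h=2, slot 2 empty => index 2.
Table: [-, -, 869, 537, -, -, 522, -, -, 468, 826, -, 913, 64, -, 984, -]
Lookup 146: h=10, h2=3, probe 10,13,16 → slot 16 empty, not found.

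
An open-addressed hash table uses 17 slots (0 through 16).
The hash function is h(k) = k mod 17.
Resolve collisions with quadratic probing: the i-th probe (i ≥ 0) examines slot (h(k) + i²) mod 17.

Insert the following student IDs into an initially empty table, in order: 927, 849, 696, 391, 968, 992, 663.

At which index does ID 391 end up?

1

927 hashes to 9; slot 9 is free -> place at 9.
849 hashes to 16; slot 16 is free -> place at 16.
696 hashes to 16; 16 taken -> place at 0.
391 hashes to 0; 0 taken -> place at 1.
968 hashes to 16; 16,0 taken -> place at 3.
992 hashes to 6; slot 6 is free -> place at 6.
663 hashes to 0; 0,1 taken -> place at 4.
Table: [696, 391, -, 968, 663, -, 992, -, -, 927, -, -, -, -, -, -, 849]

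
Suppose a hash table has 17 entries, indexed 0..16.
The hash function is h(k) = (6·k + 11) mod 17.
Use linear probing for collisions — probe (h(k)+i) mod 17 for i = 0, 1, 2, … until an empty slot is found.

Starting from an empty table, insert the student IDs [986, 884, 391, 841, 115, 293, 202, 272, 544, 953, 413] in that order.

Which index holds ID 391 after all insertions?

13

986: h=11 => slot 11
884: h=11, probe 11,12 => slot 12
391: h=11, probe 11,12,13 => slot 13
841: h=8 => slot 8
115: h=4 => slot 4
293: h=1 => slot 1
202: h=16 => slot 16
272: h=11, probe 11,12,13,14 => slot 14
544: h=11, probe 11,12,13,14,15 => slot 15
953: h=0 => slot 0
413: h=7 => slot 7
Table: [953, 293, —, —, 115, —, —, 413, 841, —, —, 986, 884, 391, 272, 544, 202]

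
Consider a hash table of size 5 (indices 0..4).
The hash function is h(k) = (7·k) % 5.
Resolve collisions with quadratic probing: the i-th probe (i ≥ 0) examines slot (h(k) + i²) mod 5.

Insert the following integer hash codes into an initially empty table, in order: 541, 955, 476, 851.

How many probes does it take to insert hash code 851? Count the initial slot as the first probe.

3

541: h=2 → slot 2
955: h=0 → slot 0
476: h=2, probe 2,3 → slot 3
851: h=2, probe 2,3,1 → slot 1
Table: [955, 851, 541, 476, —]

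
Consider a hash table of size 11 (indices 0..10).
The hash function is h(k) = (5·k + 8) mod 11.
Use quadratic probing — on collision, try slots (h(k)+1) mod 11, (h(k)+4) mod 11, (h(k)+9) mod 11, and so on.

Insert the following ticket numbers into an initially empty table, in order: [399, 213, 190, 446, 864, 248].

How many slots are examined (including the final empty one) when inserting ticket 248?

399 hashes to 1; slot 1 is free => place at 1.
213 hashes to 6; slot 6 is free => place at 6.
190 hashes to 1; 1 taken => place at 2.
446 hashes to 5; slot 5 is free => place at 5.
864 hashes to 5; 5,6 taken => place at 9.
248 hashes to 5; 5,6,9 taken => place at 3.
Table: [-, 399, 190, 248, -, 446, 213, -, -, 864, -]

4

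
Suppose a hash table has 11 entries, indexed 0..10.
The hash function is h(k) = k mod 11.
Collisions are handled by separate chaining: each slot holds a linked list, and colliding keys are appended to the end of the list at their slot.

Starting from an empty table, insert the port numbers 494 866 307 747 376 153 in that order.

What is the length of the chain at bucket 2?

494 → bucket 10
866 → bucket 8
307 → bucket 10 (collision)
747 → bucket 10 (collision)
376 → bucket 2
153 → bucket 10 (collision)
Final buckets:
0: —
1: —
2: 376
3: —
4: —
5: —
6: —
7: —
8: 866
9: —
10: 494 -> 307 -> 747 -> 153

1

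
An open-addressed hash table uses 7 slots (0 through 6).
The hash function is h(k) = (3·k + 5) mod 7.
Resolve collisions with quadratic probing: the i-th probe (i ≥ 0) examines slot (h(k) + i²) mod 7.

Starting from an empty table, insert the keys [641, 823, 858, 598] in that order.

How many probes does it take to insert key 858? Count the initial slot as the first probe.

3

641: h=3 → slot 3
823: h=3, probe 3,4 → slot 4
858: h=3, probe 3,4,0 → slot 0
598: h=0, probe 0,1 → slot 1
Table: [858, 598, ∅, 641, 823, ∅, ∅]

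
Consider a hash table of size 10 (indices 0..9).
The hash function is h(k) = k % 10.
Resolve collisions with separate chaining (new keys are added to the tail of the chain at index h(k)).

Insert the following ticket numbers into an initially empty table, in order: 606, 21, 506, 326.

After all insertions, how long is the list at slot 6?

3

Insert 606: h=6, bucket 6 empty -> new chain.
Insert 21: h=1, bucket 1 empty -> new chain.
Insert 506: h=6, bucket 6 nonempty -> append to chain.
Insert 326: h=6, bucket 6 nonempty -> append to chain.
Final buckets:
0: .
1: 21
2: .
3: .
4: .
5: .
6: 606 -> 506 -> 326
7: .
8: .
9: .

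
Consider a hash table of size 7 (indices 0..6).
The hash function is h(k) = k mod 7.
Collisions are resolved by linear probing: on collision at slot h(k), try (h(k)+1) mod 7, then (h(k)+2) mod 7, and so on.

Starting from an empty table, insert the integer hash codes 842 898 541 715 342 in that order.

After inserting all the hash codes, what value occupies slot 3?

842 hashes to 2; slot 2 is free → place at 2.
898 hashes to 2; 2 taken → place at 3.
541 hashes to 2; 2,3 taken → place at 4.
715 hashes to 1; slot 1 is free → place at 1.
342 hashes to 6; slot 6 is free → place at 6.
Table: [., 715, 842, 898, 541, ., 342]

898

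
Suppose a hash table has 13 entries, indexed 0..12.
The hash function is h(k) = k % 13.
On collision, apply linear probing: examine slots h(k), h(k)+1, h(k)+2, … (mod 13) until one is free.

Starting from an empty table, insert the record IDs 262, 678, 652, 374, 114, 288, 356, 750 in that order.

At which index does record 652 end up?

262 hashes to 2; slot 2 is free -> place at 2.
678 hashes to 2; 2 taken -> place at 3.
652 hashes to 2; 2,3 taken -> place at 4.
374 hashes to 10; slot 10 is free -> place at 10.
114 hashes to 10; 10 taken -> place at 11.
288 hashes to 2; 2,3,4 taken -> place at 5.
356 hashes to 5; 5 taken -> place at 6.
750 hashes to 9; slot 9 is free -> place at 9.
Table: [—, —, 262, 678, 652, 288, 356, —, —, 750, 374, 114, —]

4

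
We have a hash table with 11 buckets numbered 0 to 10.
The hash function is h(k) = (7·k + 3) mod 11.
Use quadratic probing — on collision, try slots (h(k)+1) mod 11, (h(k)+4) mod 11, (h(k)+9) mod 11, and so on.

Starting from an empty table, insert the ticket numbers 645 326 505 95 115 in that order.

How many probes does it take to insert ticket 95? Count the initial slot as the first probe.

3

Insert 645: h=8, slot 8 empty -> index 8.
Insert 326: h=8, slot 8 occupied -> index 9.
Insert 505: h=7, slot 7 empty -> index 7.
Insert 95: h=8, slots 8,9 occupied -> index 1.
Insert 115: h=5, slot 5 empty -> index 5.
Table: [_, 95, _, _, _, 115, _, 505, 645, 326, _]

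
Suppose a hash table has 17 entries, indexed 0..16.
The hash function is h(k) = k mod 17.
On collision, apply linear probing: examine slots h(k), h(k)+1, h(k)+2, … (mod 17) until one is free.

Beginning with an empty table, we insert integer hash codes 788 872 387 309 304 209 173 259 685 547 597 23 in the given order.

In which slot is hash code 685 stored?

9

Insert 788: h=6, slot 6 empty -> index 6.
Insert 872: h=5, slot 5 empty -> index 5.
Insert 387: h=13, slot 13 empty -> index 13.
Insert 309: h=3, slot 3 empty -> index 3.
Insert 304: h=15, slot 15 empty -> index 15.
Insert 209: h=5, slots 5,6 occupied -> index 7.
Insert 173: h=3, slot 3 occupied -> index 4.
Insert 259: h=4, slots 4,5,6,7 occupied -> index 8.
Insert 685: h=5, slots 5,6,7,8 occupied -> index 9.
Insert 547: h=3, slots 3,4,5,6,7,8,9 occupied -> index 10.
Insert 597: h=2, slot 2 empty -> index 2.
Insert 23: h=6, slots 6,7,8,9,10 occupied -> index 11.
Table: [-, -, 597, 309, 173, 872, 788, 209, 259, 685, 547, 23, -, 387, -, 304, -]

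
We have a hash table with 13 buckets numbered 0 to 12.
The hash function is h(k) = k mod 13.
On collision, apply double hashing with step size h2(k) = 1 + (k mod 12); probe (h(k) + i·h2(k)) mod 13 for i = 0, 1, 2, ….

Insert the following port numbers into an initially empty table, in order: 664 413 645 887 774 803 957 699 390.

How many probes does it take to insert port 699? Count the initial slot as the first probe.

5

664 hashes to 1; slot 1 is free → place at 1.
413 hashes to 10; slot 10 is free → place at 10.
645 hashes to 8; slot 8 is free → place at 8.
887 hashes to 3; slot 3 is free → place at 3.
774 hashes to 7; slot 7 is free → place at 7.
803 hashes to 10, h2=12; 10 taken → place at 9.
957 hashes to 8, h2=10; 8 taken → place at 5.
699 hashes to 10, h2=4; 10,1,5,9 taken → place at 0.
390 hashes to 0, h2=7; 0,7,1,8 taken → place at 2.
Table: [699, 664, 390, 887, -, 957, -, 774, 645, 803, 413, -, -]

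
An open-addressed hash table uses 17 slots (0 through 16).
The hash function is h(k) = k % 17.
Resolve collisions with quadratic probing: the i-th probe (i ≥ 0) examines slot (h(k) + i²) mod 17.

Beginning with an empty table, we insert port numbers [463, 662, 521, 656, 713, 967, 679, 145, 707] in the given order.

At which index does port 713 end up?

463: h=4 => slot 4
662: h=16 => slot 16
521: h=11 => slot 11
656: h=10 => slot 10
713: h=16, probe 16,0 => slot 0
967: h=15 => slot 15
679: h=16, probe 16,0,3 => slot 3
145: h=9 => slot 9
707: h=10, probe 10,11,14 => slot 14
Table: [713, ., ., 679, 463, ., ., ., ., 145, 656, 521, ., ., 707, 967, 662]

0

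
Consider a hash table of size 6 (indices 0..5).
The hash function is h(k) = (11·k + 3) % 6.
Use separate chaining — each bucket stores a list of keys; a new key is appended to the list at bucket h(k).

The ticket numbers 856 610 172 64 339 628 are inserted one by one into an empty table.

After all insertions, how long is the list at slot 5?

5

Insert 856: h=5, bucket 5 empty → new chain.
Insert 610: h=5, bucket 5 nonempty → append to chain.
Insert 172: h=5, bucket 5 nonempty → append to chain.
Insert 64: h=5, bucket 5 nonempty → append to chain.
Insert 339: h=0, bucket 0 empty → new chain.
Insert 628: h=5, bucket 5 nonempty → append to chain.
Final buckets:
0: 339
1: .
2: .
3: .
4: .
5: 856 -> 610 -> 172 -> 64 -> 628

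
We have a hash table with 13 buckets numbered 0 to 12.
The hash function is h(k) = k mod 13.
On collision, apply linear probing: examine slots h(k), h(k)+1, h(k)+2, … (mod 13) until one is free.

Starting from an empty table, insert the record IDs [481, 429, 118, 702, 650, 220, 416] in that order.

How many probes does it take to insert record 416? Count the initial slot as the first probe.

481: h=0 => slot 0
429: h=0, probe 0,1 => slot 1
118: h=1, probe 1,2 => slot 2
702: h=0, probe 0,1,2,3 => slot 3
650: h=0, probe 0,1,2,3,4 => slot 4
220: h=12 => slot 12
416: h=0, probe 0,1,2,3,4,5 => slot 5
Table: [481, 429, 118, 702, 650, 416, ∅, ∅, ∅, ∅, ∅, ∅, 220]

6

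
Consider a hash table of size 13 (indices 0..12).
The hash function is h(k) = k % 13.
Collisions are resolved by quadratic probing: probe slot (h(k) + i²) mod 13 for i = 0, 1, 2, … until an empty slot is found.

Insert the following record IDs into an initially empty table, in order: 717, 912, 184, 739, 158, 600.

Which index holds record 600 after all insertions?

717: h=2 -> slot 2
912: h=2, probe 2,3 -> slot 3
184: h=2, probe 2,3,6 -> slot 6
739: h=11 -> slot 11
158: h=2, probe 2,3,6,11,5 -> slot 5
600: h=2, probe 2,3,6,11,5,1 -> slot 1
Table: [—, 600, 717, 912, —, 158, 184, —, —, —, —, 739, —]

1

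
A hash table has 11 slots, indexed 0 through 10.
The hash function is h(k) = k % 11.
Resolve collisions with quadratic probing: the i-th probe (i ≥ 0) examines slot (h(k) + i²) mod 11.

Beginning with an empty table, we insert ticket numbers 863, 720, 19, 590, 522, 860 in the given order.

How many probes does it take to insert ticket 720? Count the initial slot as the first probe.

2

Insert 863: h=5, slot 5 empty → index 5.
Insert 720: h=5, slot 5 occupied → index 6.
Insert 19: h=8, slot 8 empty → index 8.
Insert 590: h=7, slot 7 empty → index 7.
Insert 522: h=5, slots 5,6 occupied → index 9.
Insert 860: h=2, slot 2 empty → index 2.
Table: [∅, ∅, 860, ∅, ∅, 863, 720, 590, 19, 522, ∅]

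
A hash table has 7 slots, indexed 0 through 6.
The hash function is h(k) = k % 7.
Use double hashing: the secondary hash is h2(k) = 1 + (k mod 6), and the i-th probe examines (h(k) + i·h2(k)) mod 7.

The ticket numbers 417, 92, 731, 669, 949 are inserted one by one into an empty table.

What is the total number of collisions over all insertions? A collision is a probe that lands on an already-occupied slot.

3

417 hashes to 4; slot 4 is free → place at 4.
92 hashes to 1; slot 1 is free → place at 1.
731 hashes to 3; slot 3 is free → place at 3.
669 hashes to 4, h2=4; 4,1 taken → place at 5.
949 hashes to 4, h2=2; 4 taken → place at 6.
Table: [∅, 92, ∅, 731, 417, 669, 949]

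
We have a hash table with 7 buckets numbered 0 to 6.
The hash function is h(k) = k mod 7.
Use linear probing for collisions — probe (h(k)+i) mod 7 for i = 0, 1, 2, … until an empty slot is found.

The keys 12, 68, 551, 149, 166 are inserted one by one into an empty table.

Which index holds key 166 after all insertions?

1

12 hashes to 5; slot 5 is free → place at 5.
68 hashes to 5; 5 taken → place at 6.
551 hashes to 5; 5,6 taken → place at 0.
149 hashes to 2; slot 2 is free → place at 2.
166 hashes to 5; 5,6,0 taken → place at 1.
Table: [551, 166, 149, —, —, 12, 68]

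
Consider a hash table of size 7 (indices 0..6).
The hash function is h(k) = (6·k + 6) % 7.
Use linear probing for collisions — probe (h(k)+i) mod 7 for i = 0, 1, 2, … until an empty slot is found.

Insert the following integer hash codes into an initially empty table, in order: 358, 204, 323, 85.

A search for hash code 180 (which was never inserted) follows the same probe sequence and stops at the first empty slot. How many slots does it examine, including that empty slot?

358: h=5 -> slot 5
204: h=5, probe 5,6 -> slot 6
323: h=5, probe 5,6,0 -> slot 0
85: h=5, probe 5,6,0,1 -> slot 1
Table: [323, 85, —, —, —, 358, 204]
Lookup 180: h=1, probe 1,2 → slot 2 empty, not found.

2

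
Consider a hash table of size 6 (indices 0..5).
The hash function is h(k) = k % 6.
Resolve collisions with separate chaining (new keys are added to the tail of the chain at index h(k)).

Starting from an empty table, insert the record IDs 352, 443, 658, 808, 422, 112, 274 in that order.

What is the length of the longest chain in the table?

5

352 → bucket 4
443 → bucket 5
658 → bucket 4 (collision)
808 → bucket 4 (collision)
422 → bucket 2
112 → bucket 4 (collision)
274 → bucket 4 (collision)
Final buckets:
0: _
1: _
2: 422
3: _
4: 352 -> 658 -> 808 -> 112 -> 274
5: 443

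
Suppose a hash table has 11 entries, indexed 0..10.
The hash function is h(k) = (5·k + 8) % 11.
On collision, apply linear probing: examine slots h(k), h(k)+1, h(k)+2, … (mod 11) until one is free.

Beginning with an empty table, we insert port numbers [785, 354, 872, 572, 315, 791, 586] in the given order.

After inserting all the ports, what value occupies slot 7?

785 hashes to 6; slot 6 is free -> place at 6.
354 hashes to 7; slot 7 is free -> place at 7.
872 hashes to 1; slot 1 is free -> place at 1.
572 hashes to 8; slot 8 is free -> place at 8.
315 hashes to 10; slot 10 is free -> place at 10.
791 hashes to 3; slot 3 is free -> place at 3.
586 hashes to 1; 1 taken -> place at 2.
Table: [_, 872, 586, 791, _, _, 785, 354, 572, _, 315]

354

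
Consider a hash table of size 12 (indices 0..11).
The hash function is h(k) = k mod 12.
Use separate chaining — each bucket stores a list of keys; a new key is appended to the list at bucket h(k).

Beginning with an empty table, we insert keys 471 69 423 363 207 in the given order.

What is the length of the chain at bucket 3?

4

Insert 471: h=3, bucket 3 empty → new chain.
Insert 69: h=9, bucket 9 empty → new chain.
Insert 423: h=3, bucket 3 nonempty → append to chain.
Insert 363: h=3, bucket 3 nonempty → append to chain.
Insert 207: h=3, bucket 3 nonempty → append to chain.
Final buckets:
0: .
1: .
2: .
3: 471 -> 423 -> 363 -> 207
4: .
5: .
6: .
7: .
8: .
9: 69
10: .
11: .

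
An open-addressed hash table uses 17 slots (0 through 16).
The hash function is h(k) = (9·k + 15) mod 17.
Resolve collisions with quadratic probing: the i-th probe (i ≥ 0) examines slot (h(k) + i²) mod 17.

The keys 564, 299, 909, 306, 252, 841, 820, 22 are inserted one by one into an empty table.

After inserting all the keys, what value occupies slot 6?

841

Insert 564: h=8, slot 8 empty => index 8.
Insert 299: h=3, slot 3 empty => index 3.
Insert 909: h=2, slot 2 empty => index 2.
Insert 306: h=15, slot 15 empty => index 15.
Insert 252: h=5, slot 5 empty => index 5.
Insert 841: h=2, slots 2,3 occupied => index 6.
Insert 820: h=0, slot 0 empty => index 0.
Insert 22: h=9, slot 9 empty => index 9.
Table: [820, —, 909, 299, —, 252, 841, —, 564, 22, —, —, —, —, —, 306, —]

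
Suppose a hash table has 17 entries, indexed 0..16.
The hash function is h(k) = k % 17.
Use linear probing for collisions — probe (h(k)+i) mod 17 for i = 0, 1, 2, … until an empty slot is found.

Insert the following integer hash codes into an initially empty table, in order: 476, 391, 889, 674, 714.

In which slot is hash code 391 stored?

476: h=0 -> slot 0
391: h=0, probe 0,1 -> slot 1
889: h=5 -> slot 5
674: h=11 -> slot 11
714: h=0, probe 0,1,2 -> slot 2
Table: [476, 391, 714, ., ., 889, ., ., ., ., ., 674, ., ., ., ., .]

1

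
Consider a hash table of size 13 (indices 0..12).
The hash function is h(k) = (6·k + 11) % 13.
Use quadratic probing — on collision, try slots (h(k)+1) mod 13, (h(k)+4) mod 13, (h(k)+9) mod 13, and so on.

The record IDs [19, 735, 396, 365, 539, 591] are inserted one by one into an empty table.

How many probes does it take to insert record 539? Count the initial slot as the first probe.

19: h=8 → slot 8
735: h=1 → slot 1
396: h=8, probe 8,9 → slot 9
365: h=4 → slot 4
539: h=8, probe 8,9,12 → slot 12
591: h=8, probe 8,9,12,4,11 → slot 11
Table: [_, 735, _, _, 365, _, _, _, 19, 396, _, 591, 539]

3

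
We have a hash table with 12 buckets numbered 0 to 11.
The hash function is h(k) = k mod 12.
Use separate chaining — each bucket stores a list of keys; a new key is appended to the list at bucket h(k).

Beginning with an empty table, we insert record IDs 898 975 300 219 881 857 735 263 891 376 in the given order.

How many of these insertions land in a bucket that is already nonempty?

4

Insert 898: h=10, bucket 10 empty → new chain.
Insert 975: h=3, bucket 3 empty → new chain.
Insert 300: h=0, bucket 0 empty → new chain.
Insert 219: h=3, bucket 3 nonempty → append to chain.
Insert 881: h=5, bucket 5 empty → new chain.
Insert 857: h=5, bucket 5 nonempty → append to chain.
Insert 735: h=3, bucket 3 nonempty → append to chain.
Insert 263: h=11, bucket 11 empty → new chain.
Insert 891: h=3, bucket 3 nonempty → append to chain.
Insert 376: h=4, bucket 4 empty → new chain.
Final buckets:
0: 300
1: —
2: —
3: 975 -> 219 -> 735 -> 891
4: 376
5: 881 -> 857
6: —
7: —
8: —
9: —
10: 898
11: 263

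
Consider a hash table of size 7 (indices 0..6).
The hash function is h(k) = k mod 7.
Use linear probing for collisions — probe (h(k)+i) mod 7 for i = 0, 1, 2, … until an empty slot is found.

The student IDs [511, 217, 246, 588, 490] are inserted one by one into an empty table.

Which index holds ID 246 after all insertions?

Insert 511: h=0, slot 0 empty → index 0.
Insert 217: h=0, slot 0 occupied → index 1.
Insert 246: h=1, slot 1 occupied → index 2.
Insert 588: h=0, slots 0,1,2 occupied → index 3.
Insert 490: h=0, slots 0,1,2,3 occupied → index 4.
Table: [511, 217, 246, 588, 490, _, _]

2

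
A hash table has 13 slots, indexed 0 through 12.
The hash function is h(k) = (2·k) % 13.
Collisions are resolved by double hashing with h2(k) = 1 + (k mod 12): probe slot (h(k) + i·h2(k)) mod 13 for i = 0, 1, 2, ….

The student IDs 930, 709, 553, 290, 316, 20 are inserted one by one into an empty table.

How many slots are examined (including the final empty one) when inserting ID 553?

3

930: h=1 → slot 1
709: h=1, h2=2, probe 1,3 → slot 3
553: h=1, h2=2, probe 1,3,5 → slot 5
290: h=8 → slot 8
316: h=8, h2=5, probe 8,0 → slot 0
20: h=1, h2=9, probe 1,10 → slot 10
Table: [316, 930, _, 709, _, 553, _, _, 290, _, 20, _, _]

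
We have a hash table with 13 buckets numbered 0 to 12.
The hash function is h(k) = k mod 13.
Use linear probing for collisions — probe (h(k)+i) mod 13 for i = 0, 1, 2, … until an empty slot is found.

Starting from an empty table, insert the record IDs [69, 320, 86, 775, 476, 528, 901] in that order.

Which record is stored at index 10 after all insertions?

Insert 69: h=4, slot 4 empty => index 4.
Insert 320: h=8, slot 8 empty => index 8.
Insert 86: h=8, slot 8 occupied => index 9.
Insert 775: h=8, slots 8,9 occupied => index 10.
Insert 476: h=8, slots 8,9,10 occupied => index 11.
Insert 528: h=8, slots 8,9,10,11 occupied => index 12.
Insert 901: h=4, slot 4 occupied => index 5.
Table: [., ., ., ., 69, 901, ., ., 320, 86, 775, 476, 528]

775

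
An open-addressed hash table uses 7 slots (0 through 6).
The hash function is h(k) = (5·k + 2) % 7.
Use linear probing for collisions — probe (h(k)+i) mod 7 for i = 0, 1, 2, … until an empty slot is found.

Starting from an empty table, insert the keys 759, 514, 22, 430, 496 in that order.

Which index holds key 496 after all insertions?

Insert 759: h=3, slot 3 empty => index 3.
Insert 514: h=3, slot 3 occupied => index 4.
Insert 22: h=0, slot 0 empty => index 0.
Insert 430: h=3, slots 3,4 occupied => index 5.
Insert 496: h=4, slots 4,5 occupied => index 6.
Table: [22, -, -, 759, 514, 430, 496]

6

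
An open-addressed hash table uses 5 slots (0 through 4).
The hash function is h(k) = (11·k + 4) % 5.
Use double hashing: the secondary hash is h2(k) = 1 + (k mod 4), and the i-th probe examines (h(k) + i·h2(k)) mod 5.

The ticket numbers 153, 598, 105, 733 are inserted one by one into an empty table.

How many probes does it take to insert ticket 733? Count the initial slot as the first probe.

3

153: h=2 => slot 2
598: h=2, h2=3, probe 2,0 => slot 0
105: h=4 => slot 4
733: h=2, h2=2, probe 2,4,1 => slot 1
Table: [598, 733, 153, ∅, 105]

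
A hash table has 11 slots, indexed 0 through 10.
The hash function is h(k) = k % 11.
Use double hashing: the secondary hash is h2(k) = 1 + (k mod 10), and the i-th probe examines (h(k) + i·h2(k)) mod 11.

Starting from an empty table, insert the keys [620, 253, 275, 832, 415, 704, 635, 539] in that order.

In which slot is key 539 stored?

Insert 620: h=4, slot 4 empty => index 4.
Insert 253: h=0, slot 0 empty => index 0.
Insert 275: h=0, h2=6, slot 0 occupied => index 6.
Insert 832: h=7, slot 7 empty => index 7.
Insert 415: h=8, slot 8 empty => index 8.
Insert 704: h=0, h2=5, slot 0 occupied => index 5.
Insert 635: h=8, h2=6, slot 8 occupied => index 3.
Insert 539: h=0, h2=10, slot 0 occupied => index 10.
Table: [253, -, -, 635, 620, 704, 275, 832, 415, -, 539]

10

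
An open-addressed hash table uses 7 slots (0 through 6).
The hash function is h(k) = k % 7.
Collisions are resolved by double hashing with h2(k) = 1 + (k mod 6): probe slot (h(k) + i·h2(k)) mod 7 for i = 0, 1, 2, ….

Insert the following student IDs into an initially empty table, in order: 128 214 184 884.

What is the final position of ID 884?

Insert 128: h=2, slot 2 empty → index 2.
Insert 214: h=4, slot 4 empty → index 4.
Insert 184: h=2, h2=5, slot 2 occupied → index 0.
Insert 884: h=2, h2=3, slot 2 occupied → index 5.
Table: [184, —, 128, —, 214, 884, —]

5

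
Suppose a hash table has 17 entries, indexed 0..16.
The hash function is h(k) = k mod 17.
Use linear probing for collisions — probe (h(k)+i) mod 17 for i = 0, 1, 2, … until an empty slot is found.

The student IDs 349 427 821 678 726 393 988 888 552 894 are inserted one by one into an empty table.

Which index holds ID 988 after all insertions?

4

349: h=9 -> slot 9
427: h=2 -> slot 2
821: h=5 -> slot 5
678: h=15 -> slot 15
726: h=12 -> slot 12
393: h=2, probe 2,3 -> slot 3
988: h=2, probe 2,3,4 -> slot 4
888: h=4, probe 4,5,6 -> slot 6
552: h=8 -> slot 8
894: h=10 -> slot 10
Table: [-, -, 427, 393, 988, 821, 888, -, 552, 349, 894, -, 726, -, -, 678, -]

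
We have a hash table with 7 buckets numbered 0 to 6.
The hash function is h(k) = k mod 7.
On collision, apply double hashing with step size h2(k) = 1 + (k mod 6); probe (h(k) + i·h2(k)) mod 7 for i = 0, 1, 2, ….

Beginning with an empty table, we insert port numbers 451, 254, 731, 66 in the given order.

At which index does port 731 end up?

1

451: h=3 → slot 3
254: h=2 → slot 2
731: h=3, h2=6, probe 3,2,1 → slot 1
66: h=3, h2=1, probe 3,4 → slot 4
Table: [∅, 731, 254, 451, 66, ∅, ∅]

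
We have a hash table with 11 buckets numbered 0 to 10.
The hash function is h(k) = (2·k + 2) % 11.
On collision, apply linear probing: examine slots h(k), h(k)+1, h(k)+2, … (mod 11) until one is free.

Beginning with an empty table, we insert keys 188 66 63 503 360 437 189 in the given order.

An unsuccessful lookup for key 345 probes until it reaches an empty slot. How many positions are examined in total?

188 hashes to 4; slot 4 is free -> place at 4.
66 hashes to 2; slot 2 is free -> place at 2.
63 hashes to 7; slot 7 is free -> place at 7.
503 hashes to 7; 7 taken -> place at 8.
360 hashes to 7; 7,8 taken -> place at 9.
437 hashes to 7; 7,8,9 taken -> place at 10.
189 hashes to 6; slot 6 is free -> place at 6.
Table: [-, -, 66, -, 188, -, 189, 63, 503, 360, 437]
Lookup 345: h=10, probe 10,0 → slot 0 empty, not found.

2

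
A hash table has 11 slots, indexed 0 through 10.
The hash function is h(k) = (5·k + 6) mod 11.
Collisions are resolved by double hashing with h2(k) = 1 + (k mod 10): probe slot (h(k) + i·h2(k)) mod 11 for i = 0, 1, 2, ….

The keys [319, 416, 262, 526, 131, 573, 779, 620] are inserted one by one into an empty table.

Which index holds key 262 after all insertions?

10

319 hashes to 6; slot 6 is free -> place at 6.
416 hashes to 7; slot 7 is free -> place at 7.
262 hashes to 7, h2=3; 7 taken -> place at 10.
526 hashes to 7, h2=7; 7 taken -> place at 3.
131 hashes to 1; slot 1 is free -> place at 1.
573 hashes to 0; slot 0 is free -> place at 0.
779 hashes to 7, h2=10; 7,6 taken -> place at 5.
620 hashes to 4; slot 4 is free -> place at 4.
Table: [573, 131, -, 526, 620, 779, 319, 416, -, -, 262]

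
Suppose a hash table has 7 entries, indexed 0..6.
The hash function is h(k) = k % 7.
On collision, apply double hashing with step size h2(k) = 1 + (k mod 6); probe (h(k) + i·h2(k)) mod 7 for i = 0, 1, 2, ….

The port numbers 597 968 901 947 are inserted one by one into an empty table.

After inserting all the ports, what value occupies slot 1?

597: h=2 -> slot 2
968: h=2, h2=3, probe 2,5 -> slot 5
901: h=5, h2=2, probe 5,0 -> slot 0
947: h=2, h2=6, probe 2,1 -> slot 1
Table: [901, 947, 597, _, _, 968, _]

947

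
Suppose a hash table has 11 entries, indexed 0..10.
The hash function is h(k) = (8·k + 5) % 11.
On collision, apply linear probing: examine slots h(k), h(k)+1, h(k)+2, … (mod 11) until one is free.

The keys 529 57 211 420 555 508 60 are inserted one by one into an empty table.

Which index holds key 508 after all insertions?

529 hashes to 2; slot 2 is free => place at 2.
57 hashes to 10; slot 10 is free => place at 10.
211 hashes to 10; 10 taken => place at 0.
420 hashes to 10; 10,0 taken => place at 1.
555 hashes to 1; 1,2 taken => place at 3.
508 hashes to 10; 10,0,1,2,3 taken => place at 4.
60 hashes to 1; 1,2,3,4 taken => place at 5.
Table: [211, 420, 529, 555, 508, 60, ., ., ., ., 57]

4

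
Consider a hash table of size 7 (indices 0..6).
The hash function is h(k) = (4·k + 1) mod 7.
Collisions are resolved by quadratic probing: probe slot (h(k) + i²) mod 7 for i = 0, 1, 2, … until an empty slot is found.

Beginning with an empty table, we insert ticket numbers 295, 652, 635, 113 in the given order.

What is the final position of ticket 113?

2

295 hashes to 5; slot 5 is free → place at 5.
652 hashes to 5; 5 taken → place at 6.
635 hashes to 0; slot 0 is free → place at 0.
113 hashes to 5; 5,6 taken → place at 2.
Table: [635, ∅, 113, ∅, ∅, 295, 652]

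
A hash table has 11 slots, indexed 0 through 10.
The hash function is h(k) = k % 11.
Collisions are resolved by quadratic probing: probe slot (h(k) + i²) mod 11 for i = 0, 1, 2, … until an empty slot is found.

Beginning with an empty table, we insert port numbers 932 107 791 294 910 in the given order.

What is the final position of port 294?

Insert 932: h=8, slot 8 empty => index 8.
Insert 107: h=8, slot 8 occupied => index 9.
Insert 791: h=10, slot 10 empty => index 10.
Insert 294: h=8, slots 8,9 occupied => index 1.
Insert 910: h=8, slots 8,9,1 occupied => index 6.
Table: [-, 294, -, -, -, -, 910, -, 932, 107, 791]

1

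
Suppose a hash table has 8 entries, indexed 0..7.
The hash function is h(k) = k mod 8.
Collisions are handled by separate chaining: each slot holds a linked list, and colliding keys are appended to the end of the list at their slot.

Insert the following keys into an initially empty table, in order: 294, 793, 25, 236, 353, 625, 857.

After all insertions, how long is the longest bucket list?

5

294 -> bucket 6
793 -> bucket 1
25 -> bucket 1 (collision)
236 -> bucket 4
353 -> bucket 1 (collision)
625 -> bucket 1 (collision)
857 -> bucket 1 (collision)
Final buckets:
0: ∅
1: 793 -> 25 -> 353 -> 625 -> 857
2: ∅
3: ∅
4: 236
5: ∅
6: 294
7: ∅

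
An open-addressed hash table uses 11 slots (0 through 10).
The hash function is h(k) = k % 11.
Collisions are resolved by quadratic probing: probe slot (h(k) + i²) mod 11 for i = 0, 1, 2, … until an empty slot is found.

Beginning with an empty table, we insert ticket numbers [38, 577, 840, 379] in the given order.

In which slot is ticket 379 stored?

38 hashes to 5; slot 5 is free → place at 5.
577 hashes to 5; 5 taken → place at 6.
840 hashes to 4; slot 4 is free → place at 4.
379 hashes to 5; 5,6 taken → place at 9.
Table: [-, -, -, -, 840, 38, 577, -, -, 379, -]

9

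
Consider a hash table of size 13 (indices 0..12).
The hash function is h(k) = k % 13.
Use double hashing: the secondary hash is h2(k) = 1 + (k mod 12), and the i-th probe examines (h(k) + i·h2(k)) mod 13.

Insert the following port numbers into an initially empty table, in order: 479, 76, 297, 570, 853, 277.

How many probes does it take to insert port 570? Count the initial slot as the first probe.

2

479 hashes to 11; slot 11 is free => place at 11.
76 hashes to 11, h2=5; 11 taken => place at 3.
297 hashes to 11, h2=10; 11 taken => place at 8.
570 hashes to 11, h2=7; 11 taken => place at 5.
853 hashes to 8, h2=2; 8 taken => place at 10.
277 hashes to 4; slot 4 is free => place at 4.
Table: [—, —, —, 76, 277, 570, —, —, 297, —, 853, 479, —]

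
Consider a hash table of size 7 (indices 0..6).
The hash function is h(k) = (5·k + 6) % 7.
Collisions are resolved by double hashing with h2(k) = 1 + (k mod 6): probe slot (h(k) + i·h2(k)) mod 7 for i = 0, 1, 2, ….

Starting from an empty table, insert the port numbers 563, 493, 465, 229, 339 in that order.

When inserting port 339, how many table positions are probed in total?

563: h=0 → slot 0
493: h=0, h2=2, probe 0,2 → slot 2
465: h=0, h2=4, probe 0,4 → slot 4
229: h=3 → slot 3
339: h=0, h2=4, probe 0,4,1 → slot 1
Table: [563, 339, 493, 229, 465, —, —]

3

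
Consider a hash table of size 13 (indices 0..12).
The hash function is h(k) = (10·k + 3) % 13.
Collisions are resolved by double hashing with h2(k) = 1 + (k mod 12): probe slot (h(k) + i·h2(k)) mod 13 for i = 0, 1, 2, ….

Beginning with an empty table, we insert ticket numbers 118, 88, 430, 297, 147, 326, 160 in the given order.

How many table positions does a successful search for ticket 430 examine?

118: h=0 -> slot 0
88: h=12 -> slot 12
430: h=0, h2=11, probe 0,11 -> slot 11
297: h=9 -> slot 9
147: h=4 -> slot 4
326: h=0, h2=3, probe 0,3 -> slot 3
160: h=4, h2=5, probe 4,9,1 -> slot 1
Table: [118, 160, ∅, 326, 147, ∅, ∅, ∅, ∅, 297, ∅, 430, 88]
Lookup 430: h=0, h2=11, probe 0,11 → found at 11.

2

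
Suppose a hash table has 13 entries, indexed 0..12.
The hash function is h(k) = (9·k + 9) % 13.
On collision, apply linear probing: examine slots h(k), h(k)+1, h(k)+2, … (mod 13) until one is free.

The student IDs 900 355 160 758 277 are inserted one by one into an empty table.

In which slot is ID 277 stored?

9

900: h=10 => slot 10
355: h=6 => slot 6
160: h=6, probe 6,7 => slot 7
758: h=6, probe 6,7,8 => slot 8
277: h=6, probe 6,7,8,9 => slot 9
Table: [—, —, —, —, —, —, 355, 160, 758, 277, 900, —, —]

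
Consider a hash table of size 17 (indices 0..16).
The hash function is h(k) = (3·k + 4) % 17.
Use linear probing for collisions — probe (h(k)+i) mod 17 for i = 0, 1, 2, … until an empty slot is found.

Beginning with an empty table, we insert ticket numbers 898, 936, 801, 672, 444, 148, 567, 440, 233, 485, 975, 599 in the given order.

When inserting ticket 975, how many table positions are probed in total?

898 hashes to 12; slot 12 is free => place at 12.
936 hashes to 7; slot 7 is free => place at 7.
801 hashes to 10; slot 10 is free => place at 10.
672 hashes to 14; slot 14 is free => place at 14.
444 hashes to 10; 10 taken => place at 11.
148 hashes to 6; slot 6 is free => place at 6.
567 hashes to 5; slot 5 is free => place at 5.
440 hashes to 15; slot 15 is free => place at 15.
233 hashes to 6; 6,7 taken => place at 8.
485 hashes to 14; 14,15 taken => place at 16.
975 hashes to 5; 5,6,7,8 taken => place at 9.
599 hashes to 16; 16 taken => place at 0.
Table: [599, ∅, ∅, ∅, ∅, 567, 148, 936, 233, 975, 801, 444, 898, ∅, 672, 440, 485]

5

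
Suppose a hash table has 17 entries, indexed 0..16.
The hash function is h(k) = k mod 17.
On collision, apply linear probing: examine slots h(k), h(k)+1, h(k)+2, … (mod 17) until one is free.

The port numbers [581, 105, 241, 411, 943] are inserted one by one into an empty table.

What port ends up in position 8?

943

Insert 581: h=3, slot 3 empty -> index 3.
Insert 105: h=3, slot 3 occupied -> index 4.
Insert 241: h=3, slots 3,4 occupied -> index 5.
Insert 411: h=3, slots 3,4,5 occupied -> index 6.
Insert 943: h=8, slot 8 empty -> index 8.
Table: [—, —, —, 581, 105, 241, 411, —, 943, —, —, —, —, —, —, —, —]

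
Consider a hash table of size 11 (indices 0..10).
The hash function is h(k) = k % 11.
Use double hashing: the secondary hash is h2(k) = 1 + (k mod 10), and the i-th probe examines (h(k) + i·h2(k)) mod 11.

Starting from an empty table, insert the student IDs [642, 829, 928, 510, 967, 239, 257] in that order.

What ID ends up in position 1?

257

642 hashes to 4; slot 4 is free -> place at 4.
829 hashes to 4, h2=10; 4 taken -> place at 3.
928 hashes to 4, h2=9; 4 taken -> place at 2.
510 hashes to 4, h2=1; 4 taken -> place at 5.
967 hashes to 10; slot 10 is free -> place at 10.
239 hashes to 8; slot 8 is free -> place at 8.
257 hashes to 4, h2=8; 4 taken -> place at 1.
Table: [_, 257, 928, 829, 642, 510, _, _, 239, _, 967]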